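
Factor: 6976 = 2^6 *109^1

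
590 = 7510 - 6920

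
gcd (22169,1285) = 1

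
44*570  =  25080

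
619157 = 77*8041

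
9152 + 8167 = 17319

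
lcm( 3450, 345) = 3450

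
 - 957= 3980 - 4937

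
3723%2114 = 1609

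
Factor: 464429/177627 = 3^ ( - 1) * 7^1*59209^(-1) * 66347^1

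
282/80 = 3  +  21/40 = 3.52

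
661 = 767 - 106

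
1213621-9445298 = -8231677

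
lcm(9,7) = 63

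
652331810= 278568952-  - 373762858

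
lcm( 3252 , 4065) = 16260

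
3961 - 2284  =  1677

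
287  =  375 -88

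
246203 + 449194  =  695397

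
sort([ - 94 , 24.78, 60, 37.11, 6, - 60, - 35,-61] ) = [ -94, - 61, - 60, - 35, 6,24.78, 37.11,60 ] 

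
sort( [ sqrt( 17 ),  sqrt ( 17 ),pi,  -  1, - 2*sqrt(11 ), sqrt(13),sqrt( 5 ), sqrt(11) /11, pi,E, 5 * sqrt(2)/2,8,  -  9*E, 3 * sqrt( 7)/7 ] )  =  [  -  9 * E, - 2*sqrt ( 11 ),  -  1,sqrt (11 ) /11,3*sqrt(7 ) /7,sqrt( 5 ),E,  pi, pi,5*sqrt(2 )/2,sqrt( 13),sqrt(17) , sqrt(17 ),  8]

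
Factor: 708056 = 2^3 * 67^1*1321^1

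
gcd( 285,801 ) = 3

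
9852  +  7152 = 17004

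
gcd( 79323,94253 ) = 1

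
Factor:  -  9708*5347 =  - 51908676=-2^2  *  3^1*809^1*5347^1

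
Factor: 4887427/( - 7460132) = -2^(  -  2)*19^1*71^1*149^ ( - 1)*3623^1 * 12517^( - 1)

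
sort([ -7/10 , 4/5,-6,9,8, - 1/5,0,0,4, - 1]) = [ - 6,  -  1, - 7/10, - 1/5, 0, 0,4/5, 4, 8, 9]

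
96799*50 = 4839950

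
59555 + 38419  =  97974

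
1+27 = 28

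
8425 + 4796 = 13221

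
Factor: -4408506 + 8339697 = 3^2*11^1*39709^1 = 3931191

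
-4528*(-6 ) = 27168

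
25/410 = 5/82=0.06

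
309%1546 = 309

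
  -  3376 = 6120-9496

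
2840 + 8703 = 11543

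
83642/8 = 10455 + 1/4 = 10455.25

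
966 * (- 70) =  - 67620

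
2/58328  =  1/29164 = 0.00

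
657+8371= 9028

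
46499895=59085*787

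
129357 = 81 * 1597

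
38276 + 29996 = 68272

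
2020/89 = 2020/89 = 22.70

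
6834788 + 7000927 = 13835715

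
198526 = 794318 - 595792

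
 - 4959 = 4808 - 9767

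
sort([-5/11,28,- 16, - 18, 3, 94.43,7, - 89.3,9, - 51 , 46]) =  [-89.3, - 51,-18, - 16, - 5/11,  3 , 7 , 9,28,46, 94.43] 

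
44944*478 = 21483232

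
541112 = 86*6292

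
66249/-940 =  - 66249/940 = - 70.48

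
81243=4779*17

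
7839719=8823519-983800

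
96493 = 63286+33207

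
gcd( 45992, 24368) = 8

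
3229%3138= 91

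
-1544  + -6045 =- 7589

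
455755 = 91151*5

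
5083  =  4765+318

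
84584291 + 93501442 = 178085733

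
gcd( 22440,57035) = 935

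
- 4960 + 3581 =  - 1379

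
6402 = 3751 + 2651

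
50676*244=12364944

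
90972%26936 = 10164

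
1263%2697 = 1263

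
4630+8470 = 13100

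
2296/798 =2 + 50/57 = 2.88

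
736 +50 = 786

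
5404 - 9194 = - 3790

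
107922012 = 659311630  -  551389618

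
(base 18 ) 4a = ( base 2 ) 1010010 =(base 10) 82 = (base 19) 46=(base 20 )42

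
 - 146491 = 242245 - 388736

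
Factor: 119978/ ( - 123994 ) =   -  239/247 = -  13^ ( - 1 )*19^( - 1 )*239^1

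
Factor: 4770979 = 43^1 *181^1*613^1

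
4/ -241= -4/241 = - 0.02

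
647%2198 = 647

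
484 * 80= 38720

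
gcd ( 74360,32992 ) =8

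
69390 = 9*7710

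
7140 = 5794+1346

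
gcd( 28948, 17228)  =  4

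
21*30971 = 650391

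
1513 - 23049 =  - 21536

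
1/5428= 1/5428 = 0.00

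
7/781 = 7/781=0.01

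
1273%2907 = 1273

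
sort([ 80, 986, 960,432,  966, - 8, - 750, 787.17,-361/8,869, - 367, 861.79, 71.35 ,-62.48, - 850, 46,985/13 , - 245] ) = [ - 850, - 750, - 367, - 245, - 62.48, -361/8, - 8,  46 , 71.35, 985/13 , 80, 432, 787.17, 861.79, 869, 960, 966,986 ]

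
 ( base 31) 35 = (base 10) 98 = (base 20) 4i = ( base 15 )68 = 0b1100010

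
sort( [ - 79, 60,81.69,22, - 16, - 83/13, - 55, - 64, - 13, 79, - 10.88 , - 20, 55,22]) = [- 79, - 64, - 55, - 20, - 16, - 13, - 10.88, - 83/13, 22,22, 55,60,79, 81.69] 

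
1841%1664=177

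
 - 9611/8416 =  - 2+ 7221/8416 = - 1.14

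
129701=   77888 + 51813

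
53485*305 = 16312925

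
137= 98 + 39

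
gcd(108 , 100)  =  4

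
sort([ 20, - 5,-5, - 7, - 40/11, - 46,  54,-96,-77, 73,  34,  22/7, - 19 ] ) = [-96, - 77, - 46, - 19,- 7, -5  , - 5,-40/11,22/7,  20,34,54,73] 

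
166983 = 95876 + 71107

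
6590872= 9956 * 662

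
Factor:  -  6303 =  - 3^1*11^1*191^1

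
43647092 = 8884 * 4913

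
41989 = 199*211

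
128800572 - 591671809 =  - 462871237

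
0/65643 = 0= 0.00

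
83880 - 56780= 27100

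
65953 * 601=39637753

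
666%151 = 62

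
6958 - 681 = 6277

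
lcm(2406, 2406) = 2406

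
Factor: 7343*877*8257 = 53173519427 =7^1*23^1*359^1* 877^1*1049^1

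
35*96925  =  3392375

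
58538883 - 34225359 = 24313524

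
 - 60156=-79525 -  - 19369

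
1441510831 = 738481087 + 703029744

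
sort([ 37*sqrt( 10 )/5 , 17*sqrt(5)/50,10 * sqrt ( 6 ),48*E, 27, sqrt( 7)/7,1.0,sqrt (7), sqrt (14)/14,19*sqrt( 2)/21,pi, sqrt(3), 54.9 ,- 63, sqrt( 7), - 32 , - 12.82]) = [-63, - 32, - 12.82,sqrt(14)/14,sqrt( 7 ) /7,17*sqrt( 5 )/50, 1.0 , 19*sqrt(2)/21 , sqrt( 3 ),sqrt( 7), sqrt ( 7 ), pi,37*sqrt(10) /5, 10*sqrt( 6) , 27,54.9, 48*E]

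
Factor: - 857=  - 857^1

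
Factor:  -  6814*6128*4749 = - 2^5*3^1* 383^1*1583^1*3407^1=- 198300155808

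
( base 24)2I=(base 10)66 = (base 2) 1000010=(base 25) 2g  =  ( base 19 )39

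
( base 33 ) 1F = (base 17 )2e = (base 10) 48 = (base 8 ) 60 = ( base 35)1d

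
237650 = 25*9506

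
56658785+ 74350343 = 131009128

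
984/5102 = 492/2551 = 0.19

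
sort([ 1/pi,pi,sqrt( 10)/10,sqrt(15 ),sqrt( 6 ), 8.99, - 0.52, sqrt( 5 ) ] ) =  [ - 0.52,sqrt(10) /10, 1/pi,sqrt(5 ),sqrt ( 6 ), pi,sqrt( 15 ),8.99 ] 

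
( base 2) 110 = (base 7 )6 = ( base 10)6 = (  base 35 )6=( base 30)6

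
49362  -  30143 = 19219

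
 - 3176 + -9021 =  - 12197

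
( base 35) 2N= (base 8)135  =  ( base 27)3c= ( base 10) 93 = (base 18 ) 53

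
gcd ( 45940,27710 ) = 10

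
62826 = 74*849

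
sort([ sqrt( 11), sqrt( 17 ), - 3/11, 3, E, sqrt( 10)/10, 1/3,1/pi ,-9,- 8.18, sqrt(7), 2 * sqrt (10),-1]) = [-9, - 8.18, - 1 , -3/11,  sqrt( 10 ) /10, 1/pi,  1/3,sqrt(7)  ,  E,3 , sqrt ( 11),sqrt( 17 ), 2*sqrt(10) ]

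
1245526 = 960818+284708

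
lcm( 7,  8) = 56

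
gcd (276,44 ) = 4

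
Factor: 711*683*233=3^2*79^1*233^1*683^1= 113147829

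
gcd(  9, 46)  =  1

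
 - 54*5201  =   - 280854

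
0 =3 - 3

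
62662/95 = 3298/5=659.60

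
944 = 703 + 241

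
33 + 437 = 470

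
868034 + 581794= 1449828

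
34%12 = 10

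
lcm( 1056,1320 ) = 5280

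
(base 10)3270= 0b110011000110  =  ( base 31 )3cf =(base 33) 303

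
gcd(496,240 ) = 16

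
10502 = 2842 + 7660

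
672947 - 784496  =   - 111549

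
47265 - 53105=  - 5840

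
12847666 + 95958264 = 108805930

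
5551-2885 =2666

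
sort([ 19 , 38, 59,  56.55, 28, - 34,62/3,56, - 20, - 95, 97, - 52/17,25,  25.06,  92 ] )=[ - 95 ,  -  34, - 20,  -  52/17, 19, 62/3,25, 25.06, 28,38,  56, 56.55, 59,92, 97] 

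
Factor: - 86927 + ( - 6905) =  - 93832= - 2^3 * 37^1 * 317^1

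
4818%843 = 603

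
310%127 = 56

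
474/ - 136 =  - 4 + 35/68 =- 3.49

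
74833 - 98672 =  - 23839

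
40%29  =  11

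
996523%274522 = 172957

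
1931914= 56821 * 34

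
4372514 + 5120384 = 9492898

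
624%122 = 14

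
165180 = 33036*5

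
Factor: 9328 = 2^4*11^1 * 53^1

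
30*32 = 960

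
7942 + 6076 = 14018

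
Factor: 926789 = 17^1*54517^1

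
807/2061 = 269/687=0.39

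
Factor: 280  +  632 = 912 = 2^4*3^1 *19^1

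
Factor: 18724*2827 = 2^2*11^1 *31^1*151^1*257^1 = 52932748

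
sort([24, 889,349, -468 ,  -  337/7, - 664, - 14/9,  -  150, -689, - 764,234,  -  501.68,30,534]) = [-764, - 689 ,-664, - 501.68,  -  468,- 150 , - 337/7, - 14/9, 24,30,234,349, 534, 889 ]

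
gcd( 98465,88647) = 1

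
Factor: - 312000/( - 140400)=20/9  =  2^2*3^( - 2)*5^1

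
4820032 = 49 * 98368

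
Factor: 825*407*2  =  671550 = 2^1*3^1*5^2*11^2*37^1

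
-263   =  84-347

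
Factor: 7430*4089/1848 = 2^( - 2 )*5^1*7^(- 1) * 11^(-1)*29^1*47^1*743^1=5063545/308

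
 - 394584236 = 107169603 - 501753839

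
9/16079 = 9/16079=   0.00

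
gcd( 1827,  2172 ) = 3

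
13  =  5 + 8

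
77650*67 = 5202550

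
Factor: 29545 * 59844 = 2^2 * 3^1*5^1* 19^1*311^1 * 4987^1 = 1768090980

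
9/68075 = 9/68075 = 0.00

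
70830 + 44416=115246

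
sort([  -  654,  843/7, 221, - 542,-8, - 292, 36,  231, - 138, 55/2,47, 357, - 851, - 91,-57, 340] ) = [ - 851,-654 , - 542, - 292, - 138, - 91,-57, - 8, 55/2, 36, 47, 843/7, 221 , 231,  340, 357] 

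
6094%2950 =194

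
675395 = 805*839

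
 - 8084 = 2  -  8086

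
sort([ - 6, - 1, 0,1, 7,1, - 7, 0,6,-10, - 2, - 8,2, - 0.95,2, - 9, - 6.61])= [ -10, - 9, - 8, - 7, - 6.61, - 6, -2, - 1, - 0.95, 0,0,1, 1, 2, 2, 6, 7]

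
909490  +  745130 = 1654620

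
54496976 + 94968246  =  149465222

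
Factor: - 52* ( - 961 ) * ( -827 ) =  - 2^2 * 13^1 * 31^2*827^1 = - 41326844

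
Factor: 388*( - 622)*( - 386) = 93155696= 2^4  *  97^1 *193^1 * 311^1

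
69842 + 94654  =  164496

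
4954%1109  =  518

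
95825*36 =3449700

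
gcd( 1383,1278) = 3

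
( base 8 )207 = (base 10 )135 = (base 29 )4j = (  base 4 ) 2013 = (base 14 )99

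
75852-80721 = -4869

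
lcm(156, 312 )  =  312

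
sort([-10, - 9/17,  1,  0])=[ - 10, - 9/17,  0, 1]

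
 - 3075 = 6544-9619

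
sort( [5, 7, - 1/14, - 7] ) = [ - 7, - 1/14,5 , 7]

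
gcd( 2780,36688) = 4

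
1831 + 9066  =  10897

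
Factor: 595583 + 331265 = 926848 = 2^7*13^1*557^1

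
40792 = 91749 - 50957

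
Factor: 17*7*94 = 11186=2^1*7^1*17^1*47^1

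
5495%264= 215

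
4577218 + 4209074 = 8786292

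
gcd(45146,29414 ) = 2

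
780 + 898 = 1678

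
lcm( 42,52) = 1092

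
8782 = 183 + 8599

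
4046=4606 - 560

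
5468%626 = 460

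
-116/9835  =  -116/9835 = - 0.01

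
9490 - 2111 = 7379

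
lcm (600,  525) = 4200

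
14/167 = 14/167 =0.08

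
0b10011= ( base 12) 17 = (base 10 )19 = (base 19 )10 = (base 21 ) J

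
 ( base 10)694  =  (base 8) 1266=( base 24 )14M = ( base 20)1EE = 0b1010110110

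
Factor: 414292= 2^2*103573^1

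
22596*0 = 0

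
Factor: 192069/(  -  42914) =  - 2^ (- 1)*  3^2*43^( - 1)*499^(-1 ) * 21341^1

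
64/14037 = 64/14037 = 0.00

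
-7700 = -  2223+-5477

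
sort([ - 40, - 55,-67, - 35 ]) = [-67, - 55,  -  40, - 35]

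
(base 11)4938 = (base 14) 24d0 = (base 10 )6454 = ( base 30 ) 754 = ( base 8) 14466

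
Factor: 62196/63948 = 71/73= 71^1*73^( - 1 ) 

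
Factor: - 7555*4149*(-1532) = 2^2*3^2*5^1*383^1*461^1*1511^1=48021604740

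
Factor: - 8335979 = - 487^1 * 17117^1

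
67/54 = 67/54 = 1.24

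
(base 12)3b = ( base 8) 57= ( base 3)1202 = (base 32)1f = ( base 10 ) 47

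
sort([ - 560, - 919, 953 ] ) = [ -919, - 560,  953 ] 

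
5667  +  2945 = 8612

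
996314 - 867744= 128570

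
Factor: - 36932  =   - 2^2*7^1*1319^1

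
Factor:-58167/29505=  - 3^1*5^( - 1 )*7^(-1 )  *  23^1 = - 69/35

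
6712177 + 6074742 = 12786919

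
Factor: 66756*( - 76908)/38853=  - 2^4 * 3^( - 1)*13^1 * 17^1*29^1 * 1439^( - 1) * 5563^1 = - 570452272/4317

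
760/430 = 76/43 = 1.77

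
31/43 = 31/43 = 0.72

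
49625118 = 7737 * 6414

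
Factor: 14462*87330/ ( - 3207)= - 2^2* 5^1*7^1*41^1*71^1*1033^1*1069^( - 1) = -  420988820/1069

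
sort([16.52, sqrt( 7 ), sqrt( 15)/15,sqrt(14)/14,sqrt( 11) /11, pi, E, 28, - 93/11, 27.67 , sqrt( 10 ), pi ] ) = [ - 93/11,sqrt(15) /15, sqrt( 14)/14,sqrt (11 ) /11,sqrt ( 7),  E, pi, pi, sqrt( 10) , 16.52,27.67,28]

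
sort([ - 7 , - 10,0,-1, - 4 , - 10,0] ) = [ - 10,- 10, - 7, - 4, - 1,0,0 ]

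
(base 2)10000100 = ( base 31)48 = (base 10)132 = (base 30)4c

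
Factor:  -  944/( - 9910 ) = 2^3*5^( - 1) * 59^1*991^( - 1) = 472/4955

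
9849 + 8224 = 18073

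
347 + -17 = 330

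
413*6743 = 2784859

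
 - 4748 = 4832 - 9580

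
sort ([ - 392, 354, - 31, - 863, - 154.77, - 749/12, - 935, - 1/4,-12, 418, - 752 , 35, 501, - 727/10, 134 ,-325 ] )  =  [ - 935  , - 863, - 752, - 392, - 325 ,  -  154.77, - 727/10 , - 749/12, - 31 , - 12, - 1/4, 35,134, 354,  418, 501] 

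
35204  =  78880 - 43676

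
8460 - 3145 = 5315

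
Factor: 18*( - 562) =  - 2^2 *3^2*281^1=- 10116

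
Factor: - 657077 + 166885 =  - 2^4 * 30637^1 = - 490192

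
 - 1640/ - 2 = 820/1 = 820.00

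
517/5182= 517/5182= 0.10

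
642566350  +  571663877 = 1214230227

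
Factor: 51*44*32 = 2^7*3^1*11^1*17^1 = 71808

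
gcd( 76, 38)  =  38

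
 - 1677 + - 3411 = - 5088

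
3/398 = 3/398 = 0.01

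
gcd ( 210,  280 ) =70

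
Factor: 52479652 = 2^2*23^1 * 31^1*18401^1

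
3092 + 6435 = 9527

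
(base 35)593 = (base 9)8748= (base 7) 24533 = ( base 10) 6443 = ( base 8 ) 14453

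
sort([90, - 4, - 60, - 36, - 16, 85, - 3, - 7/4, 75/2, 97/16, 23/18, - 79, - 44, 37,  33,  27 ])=[-79, - 60, - 44 , - 36, - 16, - 4, - 3,  -  7/4 , 23/18, 97/16, 27 , 33, 37, 75/2, 85,90]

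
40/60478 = 20/30239 = 0.00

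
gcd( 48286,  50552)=2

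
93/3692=93/3692 = 0.03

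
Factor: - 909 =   -  3^2*101^1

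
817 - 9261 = -8444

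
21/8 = 2+5/8= 2.62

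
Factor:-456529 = -456529^1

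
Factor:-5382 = -2^1*3^2*13^1 * 23^1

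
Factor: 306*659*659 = 2^1*3^2*17^1 * 659^2 = 132889986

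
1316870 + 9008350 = 10325220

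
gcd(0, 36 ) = 36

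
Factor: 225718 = 2^1 * 112859^1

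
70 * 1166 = 81620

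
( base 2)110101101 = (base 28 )F9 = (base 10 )429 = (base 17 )184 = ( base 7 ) 1152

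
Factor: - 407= - 11^1*37^1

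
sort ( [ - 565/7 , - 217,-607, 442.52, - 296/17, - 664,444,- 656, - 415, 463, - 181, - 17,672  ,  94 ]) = [ - 664, - 656,-607, - 415, - 217, - 181, - 565/7, - 296/17, - 17,94,442.52, 444,463,672 ] 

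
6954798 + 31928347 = 38883145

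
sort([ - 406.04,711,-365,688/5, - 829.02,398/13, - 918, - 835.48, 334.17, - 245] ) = [ - 918, - 835.48, - 829.02,- 406.04, - 365, - 245,398/13,688/5,334.17,711 ] 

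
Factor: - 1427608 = -2^3*7^1*13^1*37^1*53^1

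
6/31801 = 6/31801 = 0.00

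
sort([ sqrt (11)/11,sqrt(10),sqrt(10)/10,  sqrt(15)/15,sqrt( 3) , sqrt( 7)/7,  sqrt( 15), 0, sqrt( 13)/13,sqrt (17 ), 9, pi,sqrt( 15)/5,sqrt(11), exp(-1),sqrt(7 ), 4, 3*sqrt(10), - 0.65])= [ - 0.65,0, sqrt( 15)/15,sqrt( 13)/13, sqrt( 11) /11, sqrt( 10)/10, exp( - 1),sqrt(7) /7, sqrt(15)/5,sqrt( 3 ), sqrt( 7),pi,sqrt(10) , sqrt( 11),sqrt(15),4,sqrt(17),9,3*sqrt ( 10)]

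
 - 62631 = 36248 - 98879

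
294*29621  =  8708574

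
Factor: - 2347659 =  - 3^2 * 19^1*13729^1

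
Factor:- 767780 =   -  2^2  *  5^1*13^1*2953^1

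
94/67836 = 47/33918 = 0.00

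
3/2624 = 3/2624  =  0.00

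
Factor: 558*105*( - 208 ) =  -12186720 = - 2^5*3^3* 5^1*7^1*13^1*31^1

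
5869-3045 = 2824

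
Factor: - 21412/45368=-2^(  -  1 )*101^1*107^( - 1) = - 101/214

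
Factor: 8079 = 3^1*2693^1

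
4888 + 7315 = 12203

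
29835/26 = 2295/2 = 1147.50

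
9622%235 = 222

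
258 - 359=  - 101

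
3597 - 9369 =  - 5772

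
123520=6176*20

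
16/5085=16/5085  =  0.00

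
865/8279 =865/8279 =0.10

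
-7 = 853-860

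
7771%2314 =829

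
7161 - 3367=3794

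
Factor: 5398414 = 2^1*7^1*71^1*5431^1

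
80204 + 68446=148650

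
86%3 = 2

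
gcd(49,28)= 7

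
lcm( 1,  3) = 3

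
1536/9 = 512/3 = 170.67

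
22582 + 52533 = 75115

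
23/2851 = 23/2851 = 0.01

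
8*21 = 168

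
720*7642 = 5502240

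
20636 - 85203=-64567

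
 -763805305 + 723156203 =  - 40649102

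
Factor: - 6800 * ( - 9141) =2^4 * 3^1 * 5^2*11^1*17^1* 277^1  =  62158800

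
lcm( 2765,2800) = 221200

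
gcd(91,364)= 91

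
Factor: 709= 709^1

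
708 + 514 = 1222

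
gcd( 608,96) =32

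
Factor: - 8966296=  - 2^3*1120787^1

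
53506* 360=19262160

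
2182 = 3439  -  1257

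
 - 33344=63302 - 96646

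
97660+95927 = 193587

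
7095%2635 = 1825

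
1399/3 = 466  +  1/3 = 466.33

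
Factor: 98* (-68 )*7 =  - 2^3*7^3*17^1 = -46648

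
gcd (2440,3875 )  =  5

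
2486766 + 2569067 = 5055833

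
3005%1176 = 653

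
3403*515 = 1752545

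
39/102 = 13/34= 0.38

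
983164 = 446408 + 536756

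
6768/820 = 8 +52/205 = 8.25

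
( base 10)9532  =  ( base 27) D21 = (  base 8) 22474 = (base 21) 10CJ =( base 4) 2110330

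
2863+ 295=3158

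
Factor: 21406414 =2^1*197^1 * 54331^1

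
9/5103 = 1/567 = 0.00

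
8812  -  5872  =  2940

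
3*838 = 2514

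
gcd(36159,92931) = 3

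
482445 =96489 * 5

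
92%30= 2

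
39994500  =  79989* 500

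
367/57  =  367/57 =6.44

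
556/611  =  556/611 = 0.91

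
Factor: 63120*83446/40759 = 2^5 * 3^1*5^1 * 11^1*263^1 * 3793^1*40759^(-1)  =  5267111520/40759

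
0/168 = 0 = 0.00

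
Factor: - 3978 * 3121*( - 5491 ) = 68172620958 = 2^1*3^2* 13^1 * 17^3*19^1*3121^1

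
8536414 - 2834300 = 5702114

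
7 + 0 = 7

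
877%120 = 37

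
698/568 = 349/284 = 1.23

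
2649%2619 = 30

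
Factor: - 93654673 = - 7^1 * 797^1*16787^1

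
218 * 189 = 41202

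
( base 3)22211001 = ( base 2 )1100100011011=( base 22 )D63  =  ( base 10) 6427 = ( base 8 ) 14433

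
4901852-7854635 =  - 2952783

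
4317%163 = 79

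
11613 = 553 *21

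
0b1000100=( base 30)28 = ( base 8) 104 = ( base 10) 68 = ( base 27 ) 2E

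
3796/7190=1898/3595 = 0.53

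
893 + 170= 1063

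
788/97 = 8 + 12/97 =8.12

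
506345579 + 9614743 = 515960322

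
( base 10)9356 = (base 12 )54b8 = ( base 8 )22214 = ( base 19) 16H8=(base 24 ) G5K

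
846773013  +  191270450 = 1038043463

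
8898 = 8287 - -611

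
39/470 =39/470 =0.08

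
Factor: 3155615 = 5^1 * 19^1*59^1*563^1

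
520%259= 2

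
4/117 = 4/117=0.03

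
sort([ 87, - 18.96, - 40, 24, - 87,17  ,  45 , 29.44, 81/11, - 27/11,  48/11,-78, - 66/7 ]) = [ - 87,- 78, - 40, - 18.96, - 66/7,-27/11,  48/11,  81/11,17, 24,  29.44,45,87] 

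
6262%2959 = 344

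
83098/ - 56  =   - 41549/28=-  1483.89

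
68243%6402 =4223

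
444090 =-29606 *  (-15)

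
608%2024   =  608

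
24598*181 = 4452238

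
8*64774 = 518192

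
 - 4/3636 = - 1/909 = - 0.00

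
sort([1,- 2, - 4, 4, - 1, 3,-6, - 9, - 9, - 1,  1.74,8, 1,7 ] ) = [-9, - 9, - 6,-4, - 2, - 1,  -  1, 1,1,  1.74,  3,4,  7, 8] 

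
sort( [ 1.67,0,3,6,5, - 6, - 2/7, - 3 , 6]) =[ - 6, - 3, - 2/7,  0, 1.67 , 3 , 5, 6,6 ] 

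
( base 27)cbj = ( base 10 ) 9064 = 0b10001101101000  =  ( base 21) kbd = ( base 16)2368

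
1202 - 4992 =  - 3790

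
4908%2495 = 2413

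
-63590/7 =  - 9085+5/7 = -9084.29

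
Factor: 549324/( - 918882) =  - 2^1*71^(-1) * 719^( - 1 )*15259^1 = - 30518/51049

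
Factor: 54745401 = 3^1 * 73^1*457^1*547^1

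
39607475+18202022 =57809497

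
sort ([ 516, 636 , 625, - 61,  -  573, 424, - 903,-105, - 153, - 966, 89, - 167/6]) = [ - 966,-903 ,-573, - 153, - 105 , - 61, - 167/6, 89 , 424 , 516, 625, 636]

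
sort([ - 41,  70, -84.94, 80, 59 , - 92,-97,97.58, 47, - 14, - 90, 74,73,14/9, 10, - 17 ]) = [-97, - 92,-90, - 84.94, - 41,  -  17, - 14,14/9,  10,47,  59,70, 73,74, 80, 97.58] 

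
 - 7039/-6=1173 + 1/6 = 1173.17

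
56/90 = 28/45 = 0.62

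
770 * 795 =612150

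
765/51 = 15 = 15.00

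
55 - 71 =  - 16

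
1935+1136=3071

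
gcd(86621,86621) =86621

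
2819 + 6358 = 9177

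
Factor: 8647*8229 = 71156163 = 3^1 *13^1*211^1*8647^1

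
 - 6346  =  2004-8350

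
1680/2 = 840 = 840.00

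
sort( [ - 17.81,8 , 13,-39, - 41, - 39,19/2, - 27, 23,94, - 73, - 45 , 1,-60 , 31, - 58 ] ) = [ - 73, - 60, - 58 , - 45, - 41, - 39,-39, - 27, - 17.81,1,8,  19/2,  13,23,31,94]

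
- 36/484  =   - 1 + 112/121 = -0.07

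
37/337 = 37/337=0.11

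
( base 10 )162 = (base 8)242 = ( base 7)321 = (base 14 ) B8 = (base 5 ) 1122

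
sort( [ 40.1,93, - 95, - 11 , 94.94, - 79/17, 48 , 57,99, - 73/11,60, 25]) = [ - 95, - 11 , - 73/11, - 79/17,25 , 40.1,48 , 57, 60,93,94.94, 99]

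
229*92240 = 21122960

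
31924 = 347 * 92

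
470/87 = 470/87 = 5.40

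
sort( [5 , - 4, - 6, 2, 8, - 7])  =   [-7,-6, -4, 2, 5, 8 ] 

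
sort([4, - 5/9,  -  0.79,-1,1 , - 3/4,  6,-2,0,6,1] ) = [ - 2, -1, - 0.79, - 3/4, - 5/9,0, 1, 1, 4,  6,6 ]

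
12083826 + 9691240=21775066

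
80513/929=80513/929=86.67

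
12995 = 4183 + 8812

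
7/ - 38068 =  - 1 + 38061/38068=-0.00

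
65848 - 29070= 36778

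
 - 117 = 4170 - 4287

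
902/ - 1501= - 902/1501 = -0.60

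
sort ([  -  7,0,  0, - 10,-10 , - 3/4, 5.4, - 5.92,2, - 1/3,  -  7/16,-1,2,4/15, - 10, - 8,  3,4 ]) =[ - 10, - 10, - 10, - 8, -7, - 5.92, - 1, - 3/4, - 7/16,- 1/3 , 0,0,4/15 , 2,2, 3, 4,5.4] 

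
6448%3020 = 408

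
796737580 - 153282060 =643455520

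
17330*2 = 34660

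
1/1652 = 1/1652=0.00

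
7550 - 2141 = 5409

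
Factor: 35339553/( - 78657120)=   -  2^ (  -  5)*5^(-1)*881^1*4457^1 * 54623^(- 1 ) =-3926617/8739680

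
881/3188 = 881/3188= 0.28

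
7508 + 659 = 8167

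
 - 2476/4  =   - 619 = - 619.00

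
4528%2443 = 2085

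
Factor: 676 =2^2*13^2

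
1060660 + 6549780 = 7610440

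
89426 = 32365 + 57061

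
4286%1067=18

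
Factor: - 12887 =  - 7^2 * 263^1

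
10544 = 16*659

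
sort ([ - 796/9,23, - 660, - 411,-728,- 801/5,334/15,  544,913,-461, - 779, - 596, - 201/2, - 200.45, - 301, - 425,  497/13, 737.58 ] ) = [ - 779,- 728, - 660, - 596,-461, - 425, - 411,-301, - 200.45, - 801/5, - 201/2, - 796/9,  334/15,  23,497/13, 544,737.58,  913 ] 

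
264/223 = 1 + 41/223 = 1.18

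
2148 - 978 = 1170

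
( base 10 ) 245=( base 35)70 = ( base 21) be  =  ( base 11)203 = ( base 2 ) 11110101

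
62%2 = 0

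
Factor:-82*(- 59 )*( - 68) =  - 2^3 * 17^1*41^1 * 59^1= -328984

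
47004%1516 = 8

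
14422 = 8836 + 5586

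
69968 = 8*8746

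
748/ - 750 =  - 374/375= - 1.00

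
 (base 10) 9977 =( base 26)EJJ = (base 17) 208f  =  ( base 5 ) 304402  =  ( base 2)10011011111001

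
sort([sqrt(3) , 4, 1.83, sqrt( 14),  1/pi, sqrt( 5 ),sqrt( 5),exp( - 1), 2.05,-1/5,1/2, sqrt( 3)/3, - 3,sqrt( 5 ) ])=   [-3,  -  1/5, 1/pi , exp(-1 ), 1/2, sqrt( 3 )/3,sqrt(3 ), 1.83, 2.05, sqrt(5),  sqrt(5 ),sqrt( 5 ), sqrt (14 ),4 ]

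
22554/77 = 292 + 10/11 = 292.91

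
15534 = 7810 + 7724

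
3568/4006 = 1784/2003=0.89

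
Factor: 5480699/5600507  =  7^2*11^(  -  1)*37^1*3023^1 * 509137^( - 1)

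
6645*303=2013435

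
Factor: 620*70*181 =7855400=2^3 * 5^2*7^1*31^1*181^1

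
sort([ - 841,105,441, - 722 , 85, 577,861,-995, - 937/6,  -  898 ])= [ - 995,-898,-841 ,  -  722,- 937/6,85,105,441, 577, 861]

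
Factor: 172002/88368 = 2^( - 3 ) *7^( - 1 ) * 109^1 = 109/56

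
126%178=126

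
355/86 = 4 + 11/86 = 4.13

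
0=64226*0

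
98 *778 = 76244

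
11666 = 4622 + 7044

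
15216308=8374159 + 6842149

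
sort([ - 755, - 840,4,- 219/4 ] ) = [-840, - 755,- 219/4,4] 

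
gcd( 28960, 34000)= 80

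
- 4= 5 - 9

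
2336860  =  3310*706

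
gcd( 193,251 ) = 1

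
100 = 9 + 91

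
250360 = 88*2845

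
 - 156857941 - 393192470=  - 550050411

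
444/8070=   74/1345  =  0.06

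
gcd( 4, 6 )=2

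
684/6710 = 342/3355   =  0.10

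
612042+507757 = 1119799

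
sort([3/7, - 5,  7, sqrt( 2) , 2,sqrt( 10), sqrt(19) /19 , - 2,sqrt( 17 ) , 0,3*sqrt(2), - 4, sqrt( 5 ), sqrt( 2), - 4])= [ - 5,  -  4, - 4, -2,  0, sqrt( 19 ) /19,3/7, sqrt( 2), sqrt( 2),2 , sqrt(5),sqrt( 10), sqrt(17),3 *sqrt(2), 7] 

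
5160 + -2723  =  2437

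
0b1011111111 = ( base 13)470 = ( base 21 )1FB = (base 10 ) 767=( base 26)13d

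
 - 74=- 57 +-17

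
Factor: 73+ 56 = 129 =3^1*43^1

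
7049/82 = 7049/82 = 85.96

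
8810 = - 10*( - 881) 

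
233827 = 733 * 319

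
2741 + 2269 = 5010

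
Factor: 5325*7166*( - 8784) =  - 2^5*3^3*5^2*61^1* 71^1* 3583^1  =  -335188216800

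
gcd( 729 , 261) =9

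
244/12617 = 244/12617 =0.02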